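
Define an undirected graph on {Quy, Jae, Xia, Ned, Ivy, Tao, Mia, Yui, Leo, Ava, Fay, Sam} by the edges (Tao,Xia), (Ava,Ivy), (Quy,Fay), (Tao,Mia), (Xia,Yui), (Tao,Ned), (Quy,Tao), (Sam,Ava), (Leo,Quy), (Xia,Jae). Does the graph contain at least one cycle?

The graph has 12 vertices, 10 edges, and 2 connected components.
Since 10 = 12 - 2, the graph is a forest and contains no cycle.

No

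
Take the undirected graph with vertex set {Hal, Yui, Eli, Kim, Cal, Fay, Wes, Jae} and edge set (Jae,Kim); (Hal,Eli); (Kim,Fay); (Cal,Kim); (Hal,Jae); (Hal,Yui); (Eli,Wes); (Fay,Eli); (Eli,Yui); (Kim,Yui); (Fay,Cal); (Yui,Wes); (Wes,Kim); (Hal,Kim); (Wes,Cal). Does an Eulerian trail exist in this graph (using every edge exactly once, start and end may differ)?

Yes

Degrees: Hal:4, Yui:4, Eli:4, Kim:6, Cal:3, Fay:3, Wes:4, Jae:2
Odd-degree vertices: Cal, Fay (2 total).
The non-isolated vertices are connected and exactly 2 have odd degree, so an Eulerian trail exists (from Cal to Fay).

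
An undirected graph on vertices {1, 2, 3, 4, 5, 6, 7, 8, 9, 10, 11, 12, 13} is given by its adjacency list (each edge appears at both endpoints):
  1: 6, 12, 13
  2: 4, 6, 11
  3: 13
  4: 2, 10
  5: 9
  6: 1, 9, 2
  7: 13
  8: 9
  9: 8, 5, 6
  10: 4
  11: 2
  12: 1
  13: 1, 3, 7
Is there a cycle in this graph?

|V| = 13, |E| = 12, number of components = 1.
Since 12 = 13 - 1, the graph is a forest and contains no cycle.

No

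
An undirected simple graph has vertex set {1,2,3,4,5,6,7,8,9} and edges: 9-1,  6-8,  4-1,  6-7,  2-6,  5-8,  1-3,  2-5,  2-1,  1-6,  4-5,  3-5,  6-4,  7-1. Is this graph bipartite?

No

4-6-1-4 is an odd cycle (length 3), and a bipartite graph can contain only even cycles.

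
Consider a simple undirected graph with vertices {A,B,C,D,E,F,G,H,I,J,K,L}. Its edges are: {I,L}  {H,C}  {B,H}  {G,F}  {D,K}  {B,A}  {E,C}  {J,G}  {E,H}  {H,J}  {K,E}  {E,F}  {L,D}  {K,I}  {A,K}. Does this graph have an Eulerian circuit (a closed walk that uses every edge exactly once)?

Yes

Degrees: A:2, B:2, C:2, D:2, E:4, F:2, G:2, H:4, I:2, J:2, K:4, L:2
All degrees are even and the non-isolated vertices are connected — an Eulerian circuit exists.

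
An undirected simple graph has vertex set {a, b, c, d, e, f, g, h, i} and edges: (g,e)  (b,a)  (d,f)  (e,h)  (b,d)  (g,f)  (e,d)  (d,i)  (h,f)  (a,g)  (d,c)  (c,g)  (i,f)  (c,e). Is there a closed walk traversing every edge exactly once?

No

Degrees: a:2, b:2, c:3, d:5, e:4, f:4, g:4, h:2, i:2
Vertices with odd degree: c, d. An Eulerian circuit requires all degrees even.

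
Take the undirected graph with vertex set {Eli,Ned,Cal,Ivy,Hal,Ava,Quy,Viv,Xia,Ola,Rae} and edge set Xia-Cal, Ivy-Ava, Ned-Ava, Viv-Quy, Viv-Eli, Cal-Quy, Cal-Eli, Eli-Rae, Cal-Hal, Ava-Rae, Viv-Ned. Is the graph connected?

Component: {Ola}
Component: {Eli, Ned, Cal, Ivy, Hal, Ava, Quy, Viv, Xia, Rae}
No edge joins these 2 groups, so the graph is disconnected.

No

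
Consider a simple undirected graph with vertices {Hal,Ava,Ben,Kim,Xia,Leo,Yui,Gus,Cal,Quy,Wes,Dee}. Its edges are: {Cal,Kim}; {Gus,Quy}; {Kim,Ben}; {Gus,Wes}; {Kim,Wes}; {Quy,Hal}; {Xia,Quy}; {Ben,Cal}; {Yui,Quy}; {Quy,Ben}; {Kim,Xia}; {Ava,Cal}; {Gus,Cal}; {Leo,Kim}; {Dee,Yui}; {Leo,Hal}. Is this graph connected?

Starting from Hal and exploring outward reaches every vertex (Hal, Quy, Leo, Xia, Yui, Gus, Ben, Kim, Dee, Cal, Wes, Ava); the graph is connected.

Yes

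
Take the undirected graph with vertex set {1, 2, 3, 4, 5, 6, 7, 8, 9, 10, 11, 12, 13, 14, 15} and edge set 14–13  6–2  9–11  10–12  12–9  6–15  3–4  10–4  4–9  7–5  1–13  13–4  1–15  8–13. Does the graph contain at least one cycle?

Yes

The graph has 15 vertices, 14 edges, and 2 connected components.
Since 14 > 15 - 2, a cycle must exist; for instance 4-9-12-10-4.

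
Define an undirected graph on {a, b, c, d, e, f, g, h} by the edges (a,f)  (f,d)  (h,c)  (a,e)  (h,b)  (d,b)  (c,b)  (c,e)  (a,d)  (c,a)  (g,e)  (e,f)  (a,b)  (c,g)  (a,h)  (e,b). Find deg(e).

Neighbors of e: a, b, c, f, g.

5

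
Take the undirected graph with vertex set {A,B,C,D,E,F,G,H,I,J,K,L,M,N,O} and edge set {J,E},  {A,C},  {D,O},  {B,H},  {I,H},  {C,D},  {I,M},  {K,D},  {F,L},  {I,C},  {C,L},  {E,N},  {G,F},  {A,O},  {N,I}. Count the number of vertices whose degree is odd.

Degrees: A:2, B:1, C:4, D:3, E:2, F:2, G:1, H:2, I:4, J:1, K:1, L:2, M:1, N:2, O:2
Odd-degree vertices: B, D, G, J, K, M.

6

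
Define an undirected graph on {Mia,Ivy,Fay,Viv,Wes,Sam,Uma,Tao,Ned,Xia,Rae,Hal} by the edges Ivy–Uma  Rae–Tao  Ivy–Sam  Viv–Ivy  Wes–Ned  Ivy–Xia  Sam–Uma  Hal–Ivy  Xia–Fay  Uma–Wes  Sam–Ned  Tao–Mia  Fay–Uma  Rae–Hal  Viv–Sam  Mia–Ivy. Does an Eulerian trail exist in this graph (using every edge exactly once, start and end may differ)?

Yes

Degrees: Mia:2, Ivy:6, Fay:2, Viv:2, Wes:2, Sam:4, Uma:4, Tao:2, Ned:2, Xia:2, Rae:2, Hal:2
Odd-degree vertices: none (0 total).
The non-isolated vertices are connected and exactly 0 have odd degree, so an Eulerian trail exists.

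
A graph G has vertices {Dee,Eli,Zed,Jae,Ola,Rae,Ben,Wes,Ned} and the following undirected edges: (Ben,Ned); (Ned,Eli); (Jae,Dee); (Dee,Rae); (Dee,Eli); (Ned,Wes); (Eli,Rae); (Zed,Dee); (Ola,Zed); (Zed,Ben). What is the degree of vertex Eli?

3

Neighbors of Eli: Dee, Rae, Ned.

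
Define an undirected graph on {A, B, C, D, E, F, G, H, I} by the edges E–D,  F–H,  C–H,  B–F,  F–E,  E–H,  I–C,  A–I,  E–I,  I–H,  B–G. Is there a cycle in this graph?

Yes

|V| = 9, |E| = 11, number of components = 1.
One cycle is H-E-F-H.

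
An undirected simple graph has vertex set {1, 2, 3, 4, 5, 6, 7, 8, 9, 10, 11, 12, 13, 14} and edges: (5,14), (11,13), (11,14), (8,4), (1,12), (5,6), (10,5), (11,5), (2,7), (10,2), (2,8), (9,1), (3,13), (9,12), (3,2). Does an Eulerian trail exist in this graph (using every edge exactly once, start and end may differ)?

Degrees: 1:2, 2:4, 3:2, 4:1, 5:4, 6:1, 7:1, 8:2, 9:2, 10:2, 11:3, 12:2, 13:2, 14:2
Odd-degree vertices: 4, 6, 7, 11 (4 total).
With 4 odd-degree vertices (more than two), no single trail can use every edge.

No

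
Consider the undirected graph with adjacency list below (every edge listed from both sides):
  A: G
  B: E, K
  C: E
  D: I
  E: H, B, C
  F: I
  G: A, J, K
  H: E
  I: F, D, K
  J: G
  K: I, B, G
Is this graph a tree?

|V| = 11, |E| = 10.
Connected and |E| = |V| - 1, which characterizes a tree.

Yes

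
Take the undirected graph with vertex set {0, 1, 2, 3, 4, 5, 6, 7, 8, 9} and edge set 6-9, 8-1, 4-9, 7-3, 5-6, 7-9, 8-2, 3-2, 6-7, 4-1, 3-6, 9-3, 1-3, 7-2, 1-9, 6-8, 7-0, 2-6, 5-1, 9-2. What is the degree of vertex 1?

5

Neighbors of 1: 3, 4, 5, 8, 9.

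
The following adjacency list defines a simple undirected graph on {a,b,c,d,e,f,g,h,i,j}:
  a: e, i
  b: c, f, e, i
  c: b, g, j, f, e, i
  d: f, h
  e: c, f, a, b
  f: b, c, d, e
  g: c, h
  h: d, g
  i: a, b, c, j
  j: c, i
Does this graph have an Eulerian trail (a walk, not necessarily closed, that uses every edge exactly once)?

Degrees: a:2, b:4, c:6, d:2, e:4, f:4, g:2, h:2, i:4, j:2
Odd-degree vertices: none (0 total).
The non-isolated vertices are connected and exactly 0 have odd degree, so an Eulerian trail exists.

Yes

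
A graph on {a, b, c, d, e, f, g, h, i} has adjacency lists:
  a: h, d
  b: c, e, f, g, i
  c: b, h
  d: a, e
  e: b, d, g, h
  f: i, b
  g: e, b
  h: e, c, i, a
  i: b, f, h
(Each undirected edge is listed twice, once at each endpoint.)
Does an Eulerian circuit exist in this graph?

Degrees: a:2, b:5, c:2, d:2, e:4, f:2, g:2, h:4, i:3
Vertices with odd degree: b, i. An Eulerian circuit requires all degrees even.

No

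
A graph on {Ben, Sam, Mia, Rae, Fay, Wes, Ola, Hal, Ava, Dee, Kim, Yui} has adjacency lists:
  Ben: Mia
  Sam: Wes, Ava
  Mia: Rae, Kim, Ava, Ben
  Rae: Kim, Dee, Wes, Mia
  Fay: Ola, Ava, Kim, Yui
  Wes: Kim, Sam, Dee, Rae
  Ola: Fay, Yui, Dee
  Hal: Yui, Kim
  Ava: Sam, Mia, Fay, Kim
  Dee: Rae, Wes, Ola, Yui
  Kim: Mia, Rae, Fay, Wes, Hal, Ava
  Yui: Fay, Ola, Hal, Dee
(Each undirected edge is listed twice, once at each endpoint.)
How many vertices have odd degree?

2

Degrees: Ben:1, Sam:2, Mia:4, Rae:4, Fay:4, Wes:4, Ola:3, Hal:2, Ava:4, Dee:4, Kim:6, Yui:4
Odd-degree vertices: Ben, Ola.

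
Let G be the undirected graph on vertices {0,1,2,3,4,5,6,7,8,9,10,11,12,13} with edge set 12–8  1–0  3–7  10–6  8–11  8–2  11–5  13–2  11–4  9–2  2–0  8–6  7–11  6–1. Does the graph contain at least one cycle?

Yes

The graph has 14 vertices, 14 edges, and 1 connected component.
Since 14 > 14 - 1, a cycle must exist; for instance 0-2-8-6-1-0.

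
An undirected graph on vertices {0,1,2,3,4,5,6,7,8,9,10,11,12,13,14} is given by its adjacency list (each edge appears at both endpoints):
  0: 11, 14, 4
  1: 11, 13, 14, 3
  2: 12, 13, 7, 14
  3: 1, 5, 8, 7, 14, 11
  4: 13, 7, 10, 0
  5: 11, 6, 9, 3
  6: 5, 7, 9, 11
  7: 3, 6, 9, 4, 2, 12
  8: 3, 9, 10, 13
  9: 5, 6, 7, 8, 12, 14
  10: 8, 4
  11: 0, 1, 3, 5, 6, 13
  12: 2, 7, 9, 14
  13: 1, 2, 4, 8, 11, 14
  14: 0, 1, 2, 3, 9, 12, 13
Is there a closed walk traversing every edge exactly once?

No

Degrees: 0:3, 1:4, 2:4, 3:6, 4:4, 5:4, 6:4, 7:6, 8:4, 9:6, 10:2, 11:6, 12:4, 13:6, 14:7
Vertices with odd degree: 0, 14. An Eulerian circuit requires all degrees even.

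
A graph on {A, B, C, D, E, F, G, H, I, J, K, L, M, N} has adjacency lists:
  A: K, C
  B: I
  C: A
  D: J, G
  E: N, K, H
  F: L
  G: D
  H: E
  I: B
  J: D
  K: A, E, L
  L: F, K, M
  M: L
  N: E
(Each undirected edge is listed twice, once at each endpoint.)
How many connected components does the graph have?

Component: {B, I}
Component: {D, G, J}
Component: {A, C, E, F, H, K, L, M, N}

3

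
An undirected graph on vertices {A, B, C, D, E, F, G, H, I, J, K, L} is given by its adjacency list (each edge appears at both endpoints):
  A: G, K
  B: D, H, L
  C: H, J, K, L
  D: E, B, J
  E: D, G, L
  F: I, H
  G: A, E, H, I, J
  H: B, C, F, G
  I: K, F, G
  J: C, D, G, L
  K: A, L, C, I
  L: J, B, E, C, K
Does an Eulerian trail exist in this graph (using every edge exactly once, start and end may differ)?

No

Degrees: A:2, B:3, C:4, D:3, E:3, F:2, G:5, H:4, I:3, J:4, K:4, L:5
Odd-degree vertices: B, D, E, G, I, L (6 total).
With 6 odd-degree vertices (more than two), no single trail can use every edge.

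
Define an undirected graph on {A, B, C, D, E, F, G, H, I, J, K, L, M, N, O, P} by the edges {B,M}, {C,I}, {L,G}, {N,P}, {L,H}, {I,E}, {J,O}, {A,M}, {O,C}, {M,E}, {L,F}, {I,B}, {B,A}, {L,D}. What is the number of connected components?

4

Component: {K}
Component: {N, P}
Component: {D, F, G, H, L}
Component: {A, B, C, E, I, J, M, O}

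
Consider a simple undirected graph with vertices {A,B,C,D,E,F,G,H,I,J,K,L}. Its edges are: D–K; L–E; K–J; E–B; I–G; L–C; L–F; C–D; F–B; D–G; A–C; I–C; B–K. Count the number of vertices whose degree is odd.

Degrees: A:1, B:3, C:4, D:3, E:2, F:2, G:2, H:0, I:2, J:1, K:3, L:3
Odd-degree vertices: A, B, D, J, K, L.

6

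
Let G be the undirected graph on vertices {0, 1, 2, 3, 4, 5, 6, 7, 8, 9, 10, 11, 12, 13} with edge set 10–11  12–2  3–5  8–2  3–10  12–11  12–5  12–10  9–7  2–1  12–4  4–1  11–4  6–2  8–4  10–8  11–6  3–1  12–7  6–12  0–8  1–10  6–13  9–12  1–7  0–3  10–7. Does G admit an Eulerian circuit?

No

Degrees: 0:2, 1:5, 2:4, 3:4, 4:4, 5:2, 6:4, 7:4, 8:4, 9:2, 10:6, 11:4, 12:8, 13:1
1, 13 have odd degree; an Eulerian circuit needs every degree to be even, so none exists.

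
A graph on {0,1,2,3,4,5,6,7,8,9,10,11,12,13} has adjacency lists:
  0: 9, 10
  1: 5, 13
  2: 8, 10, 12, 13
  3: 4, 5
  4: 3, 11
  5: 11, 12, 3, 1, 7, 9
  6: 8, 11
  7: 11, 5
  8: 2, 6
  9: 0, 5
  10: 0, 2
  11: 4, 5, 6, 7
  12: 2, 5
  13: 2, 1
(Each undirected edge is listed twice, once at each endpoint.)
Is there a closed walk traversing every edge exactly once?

Yes

Degrees: 0:2, 1:2, 2:4, 3:2, 4:2, 5:6, 6:2, 7:2, 8:2, 9:2, 10:2, 11:4, 12:2, 13:2
Every vertex has even degree and the edges form a single connected piece, so an Eulerian circuit exists.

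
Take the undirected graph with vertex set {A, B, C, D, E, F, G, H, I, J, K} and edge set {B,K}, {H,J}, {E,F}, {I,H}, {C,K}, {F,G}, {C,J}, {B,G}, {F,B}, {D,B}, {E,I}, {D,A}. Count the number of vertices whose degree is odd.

Degrees: A:1, B:4, C:2, D:2, E:2, F:3, G:2, H:2, I:2, J:2, K:2
Odd-degree vertices: A, F.

2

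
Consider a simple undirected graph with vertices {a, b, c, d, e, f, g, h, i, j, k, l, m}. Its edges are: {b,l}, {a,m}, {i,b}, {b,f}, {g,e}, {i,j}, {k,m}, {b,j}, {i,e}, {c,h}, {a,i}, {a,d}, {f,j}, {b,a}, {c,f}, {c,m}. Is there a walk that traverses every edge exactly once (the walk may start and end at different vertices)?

Degrees: a:4, b:5, c:3, d:1, e:2, f:3, g:1, h:1, i:4, j:3, k:1, l:1, m:3
Odd-degree vertices: b, c, d, f, g, h, j, k, l, m (10 total).
An Eulerian trail requires 0 or 2 odd-degree vertices; here there are 10.

No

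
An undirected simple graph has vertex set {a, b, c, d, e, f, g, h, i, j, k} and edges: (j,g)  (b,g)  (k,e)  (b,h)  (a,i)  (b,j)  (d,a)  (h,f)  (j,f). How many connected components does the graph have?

4

Component: {c}
Component: {e, k}
Component: {a, d, i}
Component: {b, f, g, h, j}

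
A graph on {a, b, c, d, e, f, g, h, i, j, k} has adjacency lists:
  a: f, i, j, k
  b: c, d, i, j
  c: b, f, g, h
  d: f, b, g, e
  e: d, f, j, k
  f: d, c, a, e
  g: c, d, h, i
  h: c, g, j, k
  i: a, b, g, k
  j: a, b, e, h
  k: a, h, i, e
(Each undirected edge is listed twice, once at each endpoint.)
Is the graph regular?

Yes

Degrees: a:4, b:4, c:4, d:4, e:4, f:4, g:4, h:4, i:4, j:4, k:4
Every vertex has degree 4, so the graph is 4-regular.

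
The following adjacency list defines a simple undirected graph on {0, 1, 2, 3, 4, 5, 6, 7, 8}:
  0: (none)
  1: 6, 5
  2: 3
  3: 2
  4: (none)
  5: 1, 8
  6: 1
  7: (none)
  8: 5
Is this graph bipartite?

Color {0, 3, 4, 5, 6, 7} black and {1, 2, 8} white. No edge joins two same-colored vertices, so the graph is bipartite.

Yes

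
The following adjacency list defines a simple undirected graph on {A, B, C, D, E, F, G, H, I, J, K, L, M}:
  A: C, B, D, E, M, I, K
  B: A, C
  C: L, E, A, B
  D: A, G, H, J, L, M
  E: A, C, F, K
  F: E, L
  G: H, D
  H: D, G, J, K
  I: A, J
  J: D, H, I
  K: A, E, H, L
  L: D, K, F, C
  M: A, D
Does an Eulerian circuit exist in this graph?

No

Degrees: A:7, B:2, C:4, D:6, E:4, F:2, G:2, H:4, I:2, J:3, K:4, L:4, M:2
A, J have odd degree; an Eulerian circuit needs every degree to be even, so none exists.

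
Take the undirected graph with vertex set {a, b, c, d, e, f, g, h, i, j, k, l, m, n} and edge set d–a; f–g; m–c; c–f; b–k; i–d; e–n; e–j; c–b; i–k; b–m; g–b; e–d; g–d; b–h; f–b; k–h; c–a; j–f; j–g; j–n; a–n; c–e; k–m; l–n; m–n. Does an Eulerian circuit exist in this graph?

No

Degrees: a:3, b:6, c:5, d:4, e:4, f:4, g:4, h:2, i:2, j:4, k:4, l:1, m:4, n:5
Vertices with odd degree: a, c, l, n. An Eulerian circuit requires all degrees even.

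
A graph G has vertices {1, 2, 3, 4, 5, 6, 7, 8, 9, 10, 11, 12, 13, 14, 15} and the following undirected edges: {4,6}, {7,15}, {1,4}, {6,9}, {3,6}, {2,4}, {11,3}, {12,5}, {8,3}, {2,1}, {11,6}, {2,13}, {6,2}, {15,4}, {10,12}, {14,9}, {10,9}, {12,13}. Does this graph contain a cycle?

The graph has 15 vertices, 18 edges, and 1 connected component.
One cycle is 2-6-4-2.

Yes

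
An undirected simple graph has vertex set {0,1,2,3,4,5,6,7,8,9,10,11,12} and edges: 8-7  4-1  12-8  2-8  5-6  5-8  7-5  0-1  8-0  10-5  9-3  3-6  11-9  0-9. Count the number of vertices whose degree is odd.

8

Degrees: 0:3, 1:2, 2:1, 3:2, 4:1, 5:4, 6:2, 7:2, 8:5, 9:3, 10:1, 11:1, 12:1
Odd-degree vertices: 0, 2, 4, 8, 9, 10, 11, 12.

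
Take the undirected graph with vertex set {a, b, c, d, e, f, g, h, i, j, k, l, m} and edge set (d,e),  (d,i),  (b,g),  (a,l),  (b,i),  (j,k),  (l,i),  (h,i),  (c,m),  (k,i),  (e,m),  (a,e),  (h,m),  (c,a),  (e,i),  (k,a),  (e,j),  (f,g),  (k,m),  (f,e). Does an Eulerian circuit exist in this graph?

Degrees: a:4, b:2, c:2, d:2, e:6, f:2, g:2, h:2, i:6, j:2, k:4, l:2, m:4
Every vertex has even degree and the edges form a single connected piece, so an Eulerian circuit exists.

Yes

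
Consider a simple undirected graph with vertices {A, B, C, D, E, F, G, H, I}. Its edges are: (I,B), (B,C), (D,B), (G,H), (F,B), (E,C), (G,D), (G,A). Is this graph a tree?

Yes

The graph has 9 vertices and 8 edges.
Connected and |E| = |V| - 1, which characterizes a tree.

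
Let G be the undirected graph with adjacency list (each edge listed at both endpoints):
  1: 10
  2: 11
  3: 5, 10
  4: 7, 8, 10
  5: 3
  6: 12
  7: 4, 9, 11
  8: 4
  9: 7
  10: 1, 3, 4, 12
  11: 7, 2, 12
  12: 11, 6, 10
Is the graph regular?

No

Degrees: 1:1, 2:1, 3:2, 4:3, 5:1, 6:1, 7:3, 8:1, 9:1, 10:4, 11:3, 12:3
Degrees are not all equal (e.g. deg(1)=1 but deg(10)=4); not regular.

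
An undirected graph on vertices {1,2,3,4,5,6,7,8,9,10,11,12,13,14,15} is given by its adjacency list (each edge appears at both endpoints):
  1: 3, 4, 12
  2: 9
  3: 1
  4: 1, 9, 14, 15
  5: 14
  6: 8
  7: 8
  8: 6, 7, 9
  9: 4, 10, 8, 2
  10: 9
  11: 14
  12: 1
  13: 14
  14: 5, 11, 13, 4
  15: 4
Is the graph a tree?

|V| = 15, |E| = 14.
It is connected with exactly 14 edges, hence acyclic — it is a tree.

Yes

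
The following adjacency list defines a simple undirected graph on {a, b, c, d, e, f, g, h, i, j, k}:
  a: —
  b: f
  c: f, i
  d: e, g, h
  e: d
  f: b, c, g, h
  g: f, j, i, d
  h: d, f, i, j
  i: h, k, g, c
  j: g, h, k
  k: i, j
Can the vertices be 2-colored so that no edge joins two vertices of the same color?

Partition the vertices as {a, d, f, i, j} vs {b, c, e, g, h, k}. Each listed edge has one endpoint in each part, so the graph is bipartite.

Yes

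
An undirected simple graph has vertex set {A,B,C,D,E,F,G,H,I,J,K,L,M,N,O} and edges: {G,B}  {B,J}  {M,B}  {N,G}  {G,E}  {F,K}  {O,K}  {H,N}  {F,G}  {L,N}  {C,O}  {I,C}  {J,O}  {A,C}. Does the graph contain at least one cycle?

The graph has 15 vertices, 14 edges, and 2 connected components.
One cycle is O-J-B-G-F-K-O.

Yes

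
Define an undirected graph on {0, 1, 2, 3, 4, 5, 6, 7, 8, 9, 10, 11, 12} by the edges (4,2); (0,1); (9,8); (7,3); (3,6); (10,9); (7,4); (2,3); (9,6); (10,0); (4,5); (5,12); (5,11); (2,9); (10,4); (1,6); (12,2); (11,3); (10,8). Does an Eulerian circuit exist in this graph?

Degrees: 0:2, 1:2, 2:4, 3:4, 4:4, 5:3, 6:3, 7:2, 8:2, 9:4, 10:4, 11:2, 12:2
5, 6 have odd degree; an Eulerian circuit needs every degree to be even, so none exists.

No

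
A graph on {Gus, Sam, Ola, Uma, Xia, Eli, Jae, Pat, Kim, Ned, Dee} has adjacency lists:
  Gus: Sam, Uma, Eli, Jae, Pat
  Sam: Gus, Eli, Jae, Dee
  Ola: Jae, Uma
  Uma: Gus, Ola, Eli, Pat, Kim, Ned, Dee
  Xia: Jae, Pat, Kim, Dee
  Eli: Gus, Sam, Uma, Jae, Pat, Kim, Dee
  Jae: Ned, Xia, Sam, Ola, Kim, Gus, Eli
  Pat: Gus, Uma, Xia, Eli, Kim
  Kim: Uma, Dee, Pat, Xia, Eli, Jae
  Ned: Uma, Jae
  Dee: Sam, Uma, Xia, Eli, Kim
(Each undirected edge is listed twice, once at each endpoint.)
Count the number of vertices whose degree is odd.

Degrees: Gus:5, Sam:4, Ola:2, Uma:7, Xia:4, Eli:7, Jae:7, Pat:5, Kim:6, Ned:2, Dee:5
Odd-degree vertices: Gus, Uma, Eli, Jae, Pat, Dee.

6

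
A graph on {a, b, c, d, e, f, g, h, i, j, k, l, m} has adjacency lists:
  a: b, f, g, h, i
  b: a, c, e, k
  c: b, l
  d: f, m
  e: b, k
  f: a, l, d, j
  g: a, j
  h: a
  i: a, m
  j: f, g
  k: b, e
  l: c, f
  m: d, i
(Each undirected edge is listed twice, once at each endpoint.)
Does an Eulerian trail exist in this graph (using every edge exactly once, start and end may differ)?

Degrees: a:5, b:4, c:2, d:2, e:2, f:4, g:2, h:1, i:2, j:2, k:2, l:2, m:2
Odd-degree vertices: a, h (2 total).
The non-isolated vertices are connected and exactly 2 have odd degree, so an Eulerian trail exists (from a to h).

Yes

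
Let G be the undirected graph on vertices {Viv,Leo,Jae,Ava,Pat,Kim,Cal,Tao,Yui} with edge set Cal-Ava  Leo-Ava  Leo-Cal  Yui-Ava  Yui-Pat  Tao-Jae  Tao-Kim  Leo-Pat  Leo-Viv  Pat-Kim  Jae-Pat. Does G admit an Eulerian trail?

Degrees: Viv:1, Leo:4, Jae:2, Ava:3, Pat:4, Kim:2, Cal:2, Tao:2, Yui:2
Odd-degree vertices: Viv, Ava (2 total).
With 2 odd-degree vertices and all edges in one connected piece, an Eulerian trail exists (from Viv to Ava).

Yes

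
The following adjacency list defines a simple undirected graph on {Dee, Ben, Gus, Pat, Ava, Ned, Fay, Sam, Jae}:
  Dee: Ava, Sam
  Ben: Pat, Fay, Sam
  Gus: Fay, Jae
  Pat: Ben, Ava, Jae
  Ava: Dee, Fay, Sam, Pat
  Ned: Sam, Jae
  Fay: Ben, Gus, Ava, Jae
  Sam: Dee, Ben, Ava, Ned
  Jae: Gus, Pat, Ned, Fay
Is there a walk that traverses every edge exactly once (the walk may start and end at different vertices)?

Yes

Degrees: Dee:2, Ben:3, Gus:2, Pat:3, Ava:4, Ned:2, Fay:4, Sam:4, Jae:4
Odd-degree vertices: Ben, Pat (2 total).
With 2 odd-degree vertices and all edges in one connected piece, an Eulerian trail exists (from Ben to Pat).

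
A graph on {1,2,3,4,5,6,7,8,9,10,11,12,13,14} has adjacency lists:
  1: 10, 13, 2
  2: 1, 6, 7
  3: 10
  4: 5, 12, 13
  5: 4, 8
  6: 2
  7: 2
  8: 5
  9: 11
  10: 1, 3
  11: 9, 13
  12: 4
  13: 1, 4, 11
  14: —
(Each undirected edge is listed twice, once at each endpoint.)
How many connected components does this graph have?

2

Component: {14}
Component: {1, 2, 3, 4, 5, 6, 7, 8, 9, 10, 11, 12, 13}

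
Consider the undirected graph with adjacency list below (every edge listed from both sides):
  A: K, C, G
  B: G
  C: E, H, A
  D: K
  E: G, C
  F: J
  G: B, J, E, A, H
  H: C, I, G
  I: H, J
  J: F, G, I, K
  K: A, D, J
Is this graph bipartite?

Partition the vertices as {C, F, G, I, K} vs {A, B, D, E, H, J}. Each listed edge has one endpoint in each part, so the graph is bipartite.

Yes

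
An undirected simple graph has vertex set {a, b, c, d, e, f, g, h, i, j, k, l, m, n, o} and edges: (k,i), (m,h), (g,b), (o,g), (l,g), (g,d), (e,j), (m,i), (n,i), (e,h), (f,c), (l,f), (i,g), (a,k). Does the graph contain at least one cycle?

|V| = 15, |E| = 14, number of components = 1.
A forest on 15 vertices with 1 component has exactly 14 edges, which matches — so no cycle.

No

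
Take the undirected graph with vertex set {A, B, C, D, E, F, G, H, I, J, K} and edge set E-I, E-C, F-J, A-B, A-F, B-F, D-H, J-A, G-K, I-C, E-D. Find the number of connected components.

Component: {G, K}
Component: {A, B, F, J}
Component: {C, D, E, H, I}

3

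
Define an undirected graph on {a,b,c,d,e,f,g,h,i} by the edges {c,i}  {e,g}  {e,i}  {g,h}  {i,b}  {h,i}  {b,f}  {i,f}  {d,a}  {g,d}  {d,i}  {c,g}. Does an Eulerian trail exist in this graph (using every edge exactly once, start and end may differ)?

Yes

Degrees: a:1, b:2, c:2, d:3, e:2, f:2, g:4, h:2, i:6
Odd-degree vertices: a, d (2 total).
With 2 odd-degree vertices and all edges in one connected piece, an Eulerian trail exists (from a to d).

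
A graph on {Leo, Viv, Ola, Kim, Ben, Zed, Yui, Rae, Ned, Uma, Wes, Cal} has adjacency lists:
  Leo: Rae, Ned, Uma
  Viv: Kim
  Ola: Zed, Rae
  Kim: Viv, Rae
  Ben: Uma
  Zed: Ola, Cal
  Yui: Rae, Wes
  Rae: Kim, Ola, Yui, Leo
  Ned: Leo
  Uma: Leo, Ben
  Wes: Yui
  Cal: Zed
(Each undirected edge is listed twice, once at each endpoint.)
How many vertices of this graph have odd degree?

6

Degrees: Leo:3, Viv:1, Ola:2, Kim:2, Ben:1, Zed:2, Yui:2, Rae:4, Ned:1, Uma:2, Wes:1, Cal:1
Odd-degree vertices: Leo, Viv, Ben, Ned, Wes, Cal.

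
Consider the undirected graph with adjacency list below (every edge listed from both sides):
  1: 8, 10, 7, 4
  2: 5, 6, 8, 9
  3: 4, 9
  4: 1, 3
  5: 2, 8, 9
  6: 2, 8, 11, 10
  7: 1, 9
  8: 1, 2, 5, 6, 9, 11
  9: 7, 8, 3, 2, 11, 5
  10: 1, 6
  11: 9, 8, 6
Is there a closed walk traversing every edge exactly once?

Degrees: 1:4, 2:4, 3:2, 4:2, 5:3, 6:4, 7:2, 8:6, 9:6, 10:2, 11:3
Vertices with odd degree: 5, 11. An Eulerian circuit requires all degrees even.

No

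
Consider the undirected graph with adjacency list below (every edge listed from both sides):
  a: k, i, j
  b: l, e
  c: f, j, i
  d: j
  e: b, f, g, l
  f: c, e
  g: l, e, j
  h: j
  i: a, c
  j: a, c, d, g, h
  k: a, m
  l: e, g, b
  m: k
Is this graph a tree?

The graph has 13 vertices and 16 edges.
Connected but with 16 > 12 edges, so it has a cycle and is not a tree.

No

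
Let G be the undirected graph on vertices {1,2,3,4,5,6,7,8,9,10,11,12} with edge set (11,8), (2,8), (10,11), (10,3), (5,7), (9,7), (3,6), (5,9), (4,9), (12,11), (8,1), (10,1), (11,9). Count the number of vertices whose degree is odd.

Degrees: 1:2, 2:1, 3:2, 4:1, 5:2, 6:1, 7:2, 8:3, 9:4, 10:3, 11:4, 12:1
Odd-degree vertices: 2, 4, 6, 8, 10, 12.

6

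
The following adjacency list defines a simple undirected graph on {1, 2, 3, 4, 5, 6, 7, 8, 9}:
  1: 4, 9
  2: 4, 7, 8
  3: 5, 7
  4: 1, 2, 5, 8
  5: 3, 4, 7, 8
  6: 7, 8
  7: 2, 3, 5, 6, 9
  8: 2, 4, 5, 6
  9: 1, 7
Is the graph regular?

Degrees: 1:2, 2:3, 3:2, 4:4, 5:4, 6:2, 7:5, 8:4, 9:2
Vertex 1 has degree 2 while 7 has degree 5, so the graph is not regular.

No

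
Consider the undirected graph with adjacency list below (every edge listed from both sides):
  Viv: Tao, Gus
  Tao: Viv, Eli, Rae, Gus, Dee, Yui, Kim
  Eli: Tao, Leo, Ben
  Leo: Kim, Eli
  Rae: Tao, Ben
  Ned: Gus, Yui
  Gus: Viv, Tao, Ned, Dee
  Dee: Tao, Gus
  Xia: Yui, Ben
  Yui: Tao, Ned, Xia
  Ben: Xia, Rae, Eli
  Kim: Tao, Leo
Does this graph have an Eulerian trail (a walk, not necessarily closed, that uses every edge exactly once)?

No

Degrees: Viv:2, Tao:7, Eli:3, Leo:2, Rae:2, Ned:2, Gus:4, Dee:2, Xia:2, Yui:3, Ben:3, Kim:2
Odd-degree vertices: Tao, Eli, Yui, Ben (4 total).
An Eulerian trail requires 0 or 2 odd-degree vertices; here there are 4.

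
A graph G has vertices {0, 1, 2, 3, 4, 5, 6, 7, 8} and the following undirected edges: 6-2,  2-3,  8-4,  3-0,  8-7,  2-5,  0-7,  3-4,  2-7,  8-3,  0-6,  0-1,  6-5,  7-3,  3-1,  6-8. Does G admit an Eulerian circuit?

Degrees: 0:4, 1:2, 2:4, 3:6, 4:2, 5:2, 6:4, 7:4, 8:4
Every vertex has even degree and the edges form a single connected piece, so an Eulerian circuit exists.

Yes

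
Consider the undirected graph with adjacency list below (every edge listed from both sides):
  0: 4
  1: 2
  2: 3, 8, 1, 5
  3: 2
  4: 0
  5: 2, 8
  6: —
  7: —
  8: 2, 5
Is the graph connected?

No

Component: {6}
Component: {7}
Component: {0, 4}
Component: {1, 2, 3, 5, 8}
No edge joins these 4 groups, so the graph is disconnected.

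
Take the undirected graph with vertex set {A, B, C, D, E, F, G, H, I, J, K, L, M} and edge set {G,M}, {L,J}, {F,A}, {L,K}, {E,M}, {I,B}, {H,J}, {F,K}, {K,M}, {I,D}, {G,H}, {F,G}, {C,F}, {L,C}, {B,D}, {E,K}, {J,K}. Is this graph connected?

No

Component: {B, D, I}
Component: {A, C, E, F, G, H, J, K, L, M}
There are 2 separate components, so the graph is not connected.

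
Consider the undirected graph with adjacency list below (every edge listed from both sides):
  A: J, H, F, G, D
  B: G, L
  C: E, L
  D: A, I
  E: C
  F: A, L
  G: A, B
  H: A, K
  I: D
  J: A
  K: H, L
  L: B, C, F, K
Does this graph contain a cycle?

Yes

The graph has 12 vertices, 13 edges, and 1 connected component.
One cycle is A-G-B-L-F-A.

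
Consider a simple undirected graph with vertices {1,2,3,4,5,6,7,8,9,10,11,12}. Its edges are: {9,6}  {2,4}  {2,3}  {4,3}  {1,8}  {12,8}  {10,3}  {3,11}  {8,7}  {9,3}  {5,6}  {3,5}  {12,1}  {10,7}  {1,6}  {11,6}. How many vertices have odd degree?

Degrees: 1:3, 2:2, 3:6, 4:2, 5:2, 6:4, 7:2, 8:3, 9:2, 10:2, 11:2, 12:2
Odd-degree vertices: 1, 8.

2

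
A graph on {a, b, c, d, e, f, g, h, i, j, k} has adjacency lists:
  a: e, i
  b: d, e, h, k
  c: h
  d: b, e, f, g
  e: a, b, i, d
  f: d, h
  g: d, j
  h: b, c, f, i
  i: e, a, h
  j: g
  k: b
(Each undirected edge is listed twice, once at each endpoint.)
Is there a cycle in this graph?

The graph has 11 vertices, 14 edges, and 1 connected component.
Since 14 > 11 - 1, a cycle must exist; for instance d-b-h-f-d.

Yes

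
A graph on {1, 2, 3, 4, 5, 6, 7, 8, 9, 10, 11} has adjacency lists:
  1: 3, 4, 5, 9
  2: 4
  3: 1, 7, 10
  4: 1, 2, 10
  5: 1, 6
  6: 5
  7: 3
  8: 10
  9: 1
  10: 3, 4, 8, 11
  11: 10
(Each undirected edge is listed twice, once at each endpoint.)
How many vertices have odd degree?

Degrees: 1:4, 2:1, 3:3, 4:3, 5:2, 6:1, 7:1, 8:1, 9:1, 10:4, 11:1
Odd-degree vertices: 2, 3, 4, 6, 7, 8, 9, 11.

8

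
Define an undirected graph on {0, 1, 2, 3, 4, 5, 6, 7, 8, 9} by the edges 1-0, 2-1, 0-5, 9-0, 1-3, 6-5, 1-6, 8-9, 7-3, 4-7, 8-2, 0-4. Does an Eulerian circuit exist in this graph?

Yes

Degrees: 0:4, 1:4, 2:2, 3:2, 4:2, 5:2, 6:2, 7:2, 8:2, 9:2
Every vertex has even degree and the edges form a single connected piece, so an Eulerian circuit exists.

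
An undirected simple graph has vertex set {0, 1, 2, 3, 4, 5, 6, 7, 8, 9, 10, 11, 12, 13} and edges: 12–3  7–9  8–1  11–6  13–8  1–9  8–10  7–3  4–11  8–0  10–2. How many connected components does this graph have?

Component: {5}
Component: {4, 6, 11}
Component: {0, 1, 2, 3, 7, 8, 9, 10, 12, 13}

3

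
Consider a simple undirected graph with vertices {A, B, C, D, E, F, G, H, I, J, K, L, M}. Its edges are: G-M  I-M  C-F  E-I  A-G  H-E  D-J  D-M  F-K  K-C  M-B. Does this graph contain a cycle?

|V| = 13, |E| = 11, number of components = 3.
Since 11 > 13 - 3, a cycle must exist; for instance C-K-F-C.

Yes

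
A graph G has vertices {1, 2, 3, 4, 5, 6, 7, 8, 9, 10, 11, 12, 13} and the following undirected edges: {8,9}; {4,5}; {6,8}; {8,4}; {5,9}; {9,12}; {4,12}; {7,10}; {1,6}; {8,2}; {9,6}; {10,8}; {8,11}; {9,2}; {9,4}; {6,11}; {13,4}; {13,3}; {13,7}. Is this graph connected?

Yes

Starting from 1 and exploring outward reaches every vertex (1, 6, 8, 9, 11, 2, 10, 4, 5, 12, 7, 13, 3); the graph is connected.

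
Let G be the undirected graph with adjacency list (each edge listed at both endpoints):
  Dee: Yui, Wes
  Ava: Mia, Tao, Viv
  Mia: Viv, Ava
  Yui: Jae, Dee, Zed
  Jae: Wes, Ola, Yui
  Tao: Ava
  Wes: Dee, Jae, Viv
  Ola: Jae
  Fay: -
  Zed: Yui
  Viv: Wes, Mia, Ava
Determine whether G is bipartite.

No

The cycle Ava-Mia-Viv-Ava has length 3, which is odd, so the graph is not bipartite.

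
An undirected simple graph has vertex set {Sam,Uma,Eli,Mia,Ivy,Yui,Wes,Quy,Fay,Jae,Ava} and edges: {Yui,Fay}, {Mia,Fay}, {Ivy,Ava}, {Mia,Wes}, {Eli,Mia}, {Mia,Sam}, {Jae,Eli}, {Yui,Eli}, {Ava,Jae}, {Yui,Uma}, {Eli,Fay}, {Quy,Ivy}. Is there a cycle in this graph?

Yes

|V| = 11, |E| = 12, number of components = 1.
One cycle is Mia-Eli-Fay-Mia.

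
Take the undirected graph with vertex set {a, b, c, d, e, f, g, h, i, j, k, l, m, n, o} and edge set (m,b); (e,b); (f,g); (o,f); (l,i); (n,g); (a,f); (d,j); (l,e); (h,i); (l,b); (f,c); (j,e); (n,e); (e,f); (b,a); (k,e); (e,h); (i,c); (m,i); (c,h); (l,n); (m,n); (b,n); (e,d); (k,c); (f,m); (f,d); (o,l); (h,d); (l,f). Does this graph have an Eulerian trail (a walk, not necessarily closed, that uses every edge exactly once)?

Yes

Degrees: a:2, b:5, c:4, d:4, e:8, f:8, g:2, h:4, i:4, j:2, k:2, l:6, m:4, n:5, o:2
Odd-degree vertices: b, n (2 total).
With 2 odd-degree vertices and all edges in one connected piece, an Eulerian trail exists (from b to n).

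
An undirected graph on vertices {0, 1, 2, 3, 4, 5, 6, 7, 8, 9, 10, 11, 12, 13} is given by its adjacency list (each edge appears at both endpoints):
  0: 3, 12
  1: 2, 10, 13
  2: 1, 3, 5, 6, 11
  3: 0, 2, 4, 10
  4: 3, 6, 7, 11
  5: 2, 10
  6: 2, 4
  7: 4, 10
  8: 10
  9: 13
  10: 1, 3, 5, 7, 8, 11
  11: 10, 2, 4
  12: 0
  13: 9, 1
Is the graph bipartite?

Yes

Color {1, 3, 5, 6, 7, 8, 9, 11, 12} black and {0, 2, 4, 10, 13} white. No edge joins two same-colored vertices, so the graph is bipartite.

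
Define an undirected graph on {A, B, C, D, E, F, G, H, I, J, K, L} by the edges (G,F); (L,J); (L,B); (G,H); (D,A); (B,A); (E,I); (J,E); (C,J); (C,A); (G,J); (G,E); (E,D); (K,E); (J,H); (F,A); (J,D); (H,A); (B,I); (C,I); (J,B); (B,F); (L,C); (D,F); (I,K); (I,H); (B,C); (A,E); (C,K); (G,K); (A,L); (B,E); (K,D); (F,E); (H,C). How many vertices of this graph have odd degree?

Degrees: A:7, B:7, C:7, D:5, E:8, F:5, G:5, H:5, I:5, J:7, K:5, L:4
Odd-degree vertices: A, B, C, D, F, G, H, I, J, K.

10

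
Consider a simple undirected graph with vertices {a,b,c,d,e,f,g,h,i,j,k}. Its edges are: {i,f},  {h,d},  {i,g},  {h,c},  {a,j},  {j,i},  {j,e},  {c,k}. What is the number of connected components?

Component: {b}
Component: {c, d, h, k}
Component: {a, e, f, g, i, j}

3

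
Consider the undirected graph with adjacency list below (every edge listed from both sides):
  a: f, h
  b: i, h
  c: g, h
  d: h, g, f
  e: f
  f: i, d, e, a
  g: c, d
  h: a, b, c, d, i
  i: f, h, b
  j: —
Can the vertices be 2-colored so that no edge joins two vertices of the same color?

No

h-b-i-h is an odd cycle (length 3), and a bipartite graph can contain only even cycles.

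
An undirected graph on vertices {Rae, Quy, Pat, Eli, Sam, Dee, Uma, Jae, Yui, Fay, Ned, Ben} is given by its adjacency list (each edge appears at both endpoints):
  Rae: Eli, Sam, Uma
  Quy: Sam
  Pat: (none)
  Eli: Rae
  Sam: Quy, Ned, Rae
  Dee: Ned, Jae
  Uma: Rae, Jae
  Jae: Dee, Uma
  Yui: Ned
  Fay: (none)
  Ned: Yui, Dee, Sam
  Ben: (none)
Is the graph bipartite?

A valid 2-coloring puts {Pat, Eli, Sam, Dee, Uma, Yui, Fay, Ben} on one side and {Rae, Quy, Jae, Ned} on the other; every edge crosses between the two sides.

Yes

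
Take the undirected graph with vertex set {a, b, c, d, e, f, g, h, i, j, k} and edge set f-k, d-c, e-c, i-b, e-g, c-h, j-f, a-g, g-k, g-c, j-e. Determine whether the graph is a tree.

No

|V| = 11, |E| = 11.
It is not connected, so it is not a tree.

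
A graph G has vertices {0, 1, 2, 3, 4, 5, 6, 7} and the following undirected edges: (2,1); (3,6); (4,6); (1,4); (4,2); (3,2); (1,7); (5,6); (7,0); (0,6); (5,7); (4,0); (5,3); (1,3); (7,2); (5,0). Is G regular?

Degrees: 0:4, 1:4, 2:4, 3:4, 4:4, 5:4, 6:4, 7:4
Every vertex has degree 4, so the graph is 4-regular.

Yes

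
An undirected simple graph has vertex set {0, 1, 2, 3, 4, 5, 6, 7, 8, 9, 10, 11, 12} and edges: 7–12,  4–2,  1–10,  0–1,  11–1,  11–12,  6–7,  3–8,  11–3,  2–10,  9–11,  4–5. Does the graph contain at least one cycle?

|V| = 13, |E| = 12, number of components = 1.
Since 12 = 13 - 1, the graph is a forest and contains no cycle.

No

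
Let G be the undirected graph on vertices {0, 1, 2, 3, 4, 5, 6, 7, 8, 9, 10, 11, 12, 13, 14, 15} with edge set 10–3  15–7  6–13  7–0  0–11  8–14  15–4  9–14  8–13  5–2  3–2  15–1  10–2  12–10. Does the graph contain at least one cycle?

Yes

The graph has 16 vertices, 14 edges, and 3 connected components.
One cycle is 2-3-10-2.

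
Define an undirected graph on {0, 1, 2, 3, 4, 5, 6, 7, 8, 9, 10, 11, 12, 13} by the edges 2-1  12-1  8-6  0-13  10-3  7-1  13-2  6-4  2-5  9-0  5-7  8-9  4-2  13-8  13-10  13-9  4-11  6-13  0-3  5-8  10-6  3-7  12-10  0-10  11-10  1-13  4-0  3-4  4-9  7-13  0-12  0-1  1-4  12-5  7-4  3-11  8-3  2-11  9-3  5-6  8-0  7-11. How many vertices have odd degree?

Degrees: 0:8, 1:6, 2:5, 3:7, 4:8, 5:5, 6:5, 7:6, 8:6, 9:5, 10:6, 11:5, 12:4, 13:8
Odd-degree vertices: 2, 3, 5, 6, 9, 11.

6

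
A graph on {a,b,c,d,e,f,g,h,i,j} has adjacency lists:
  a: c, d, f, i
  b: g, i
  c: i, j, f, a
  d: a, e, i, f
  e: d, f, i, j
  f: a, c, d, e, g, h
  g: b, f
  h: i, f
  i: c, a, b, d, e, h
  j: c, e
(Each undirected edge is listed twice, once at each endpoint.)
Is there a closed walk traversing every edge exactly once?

Yes

Degrees: a:4, b:2, c:4, d:4, e:4, f:6, g:2, h:2, i:6, j:2
Every vertex has even degree and the edges form a single connected piece, so an Eulerian circuit exists.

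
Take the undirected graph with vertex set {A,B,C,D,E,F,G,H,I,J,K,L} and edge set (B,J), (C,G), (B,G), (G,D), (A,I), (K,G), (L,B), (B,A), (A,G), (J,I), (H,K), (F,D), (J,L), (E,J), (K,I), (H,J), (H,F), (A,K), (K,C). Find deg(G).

5

Neighbors of G: A, B, C, D, K.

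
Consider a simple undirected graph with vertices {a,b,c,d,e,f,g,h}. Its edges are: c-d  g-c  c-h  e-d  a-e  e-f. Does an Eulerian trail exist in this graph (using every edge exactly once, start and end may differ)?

Degrees: a:1, b:0, c:3, d:2, e:3, f:1, g:1, h:1
Odd-degree vertices: a, c, e, f, g, h (6 total).
With 6 odd-degree vertices (more than two), no single trail can use every edge.

No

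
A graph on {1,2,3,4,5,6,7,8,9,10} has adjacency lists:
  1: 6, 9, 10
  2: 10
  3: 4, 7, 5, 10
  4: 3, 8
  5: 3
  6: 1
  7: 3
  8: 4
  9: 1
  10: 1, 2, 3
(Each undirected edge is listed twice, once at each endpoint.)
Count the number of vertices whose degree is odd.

8

Degrees: 1:3, 2:1, 3:4, 4:2, 5:1, 6:1, 7:1, 8:1, 9:1, 10:3
Odd-degree vertices: 1, 2, 5, 6, 7, 8, 9, 10.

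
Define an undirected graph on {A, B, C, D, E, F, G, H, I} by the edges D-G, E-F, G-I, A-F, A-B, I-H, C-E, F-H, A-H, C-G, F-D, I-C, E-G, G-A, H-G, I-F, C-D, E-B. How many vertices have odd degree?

Degrees: A:4, B:2, C:4, D:3, E:4, F:5, G:6, H:4, I:4
Odd-degree vertices: D, F.

2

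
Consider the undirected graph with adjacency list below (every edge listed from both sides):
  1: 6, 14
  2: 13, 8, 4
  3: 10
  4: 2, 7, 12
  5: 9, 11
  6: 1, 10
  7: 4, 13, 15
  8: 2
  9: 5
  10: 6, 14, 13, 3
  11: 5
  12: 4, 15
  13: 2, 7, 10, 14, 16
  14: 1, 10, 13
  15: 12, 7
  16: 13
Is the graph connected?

No

Component: {5, 9, 11}
Component: {1, 2, 3, 4, 6, 7, 8, 10, 12, 13, 14, 15, 16}
There are 2 separate components, so the graph is not connected.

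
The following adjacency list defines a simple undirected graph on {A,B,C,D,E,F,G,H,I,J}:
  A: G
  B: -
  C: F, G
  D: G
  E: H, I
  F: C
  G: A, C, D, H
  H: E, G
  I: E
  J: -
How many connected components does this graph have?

Component: {B}
Component: {J}
Component: {A, C, D, E, F, G, H, I}

3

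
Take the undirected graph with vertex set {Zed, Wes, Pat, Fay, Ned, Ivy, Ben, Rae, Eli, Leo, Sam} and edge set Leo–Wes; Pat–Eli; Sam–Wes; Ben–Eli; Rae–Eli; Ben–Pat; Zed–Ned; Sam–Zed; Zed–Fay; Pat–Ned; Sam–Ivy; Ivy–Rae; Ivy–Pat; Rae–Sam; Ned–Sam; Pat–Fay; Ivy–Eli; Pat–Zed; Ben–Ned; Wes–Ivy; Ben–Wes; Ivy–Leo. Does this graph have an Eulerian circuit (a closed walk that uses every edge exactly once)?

No

Degrees: Zed:4, Wes:4, Pat:6, Fay:2, Ned:4, Ivy:6, Ben:4, Rae:3, Eli:4, Leo:2, Sam:5
Vertices with odd degree: Rae, Sam. An Eulerian circuit requires all degrees even.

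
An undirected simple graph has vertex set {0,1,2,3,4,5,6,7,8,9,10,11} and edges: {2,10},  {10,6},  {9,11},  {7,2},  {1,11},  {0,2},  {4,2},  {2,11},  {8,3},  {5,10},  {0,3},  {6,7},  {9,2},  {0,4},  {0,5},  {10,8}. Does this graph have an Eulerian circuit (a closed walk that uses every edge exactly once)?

No

Degrees: 0:4, 1:1, 2:6, 3:2, 4:2, 5:2, 6:2, 7:2, 8:2, 9:2, 10:4, 11:3
Vertices with odd degree: 1, 11. An Eulerian circuit requires all degrees even.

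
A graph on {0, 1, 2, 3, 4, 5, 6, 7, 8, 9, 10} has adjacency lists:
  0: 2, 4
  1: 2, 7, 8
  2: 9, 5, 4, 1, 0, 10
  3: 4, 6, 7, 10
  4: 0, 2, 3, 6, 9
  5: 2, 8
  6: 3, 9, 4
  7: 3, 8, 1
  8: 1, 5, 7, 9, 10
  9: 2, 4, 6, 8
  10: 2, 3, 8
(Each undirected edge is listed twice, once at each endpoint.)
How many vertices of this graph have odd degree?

Degrees: 0:2, 1:3, 2:6, 3:4, 4:5, 5:2, 6:3, 7:3, 8:5, 9:4, 10:3
Odd-degree vertices: 1, 4, 6, 7, 8, 10.

6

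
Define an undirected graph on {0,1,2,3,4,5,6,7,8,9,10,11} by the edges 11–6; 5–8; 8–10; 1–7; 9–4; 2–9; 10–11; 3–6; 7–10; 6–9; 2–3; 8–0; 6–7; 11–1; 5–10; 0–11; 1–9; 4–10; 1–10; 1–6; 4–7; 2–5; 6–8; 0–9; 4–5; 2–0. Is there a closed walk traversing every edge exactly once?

Degrees: 0:4, 1:5, 2:4, 3:2, 4:4, 5:4, 6:6, 7:4, 8:4, 9:5, 10:6, 11:4
Vertices with odd degree: 1, 9. An Eulerian circuit requires all degrees even.

No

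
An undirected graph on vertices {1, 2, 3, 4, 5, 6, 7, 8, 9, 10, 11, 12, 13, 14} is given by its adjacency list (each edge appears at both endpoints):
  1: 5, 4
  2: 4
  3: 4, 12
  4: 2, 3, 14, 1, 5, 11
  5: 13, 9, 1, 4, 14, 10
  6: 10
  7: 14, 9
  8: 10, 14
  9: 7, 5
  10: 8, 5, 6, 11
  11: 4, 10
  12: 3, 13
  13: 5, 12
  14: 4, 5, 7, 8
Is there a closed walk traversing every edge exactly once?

Degrees: 1:2, 2:1, 3:2, 4:6, 5:6, 6:1, 7:2, 8:2, 9:2, 10:4, 11:2, 12:2, 13:2, 14:4
Vertices with odd degree: 2, 6. An Eulerian circuit requires all degrees even.

No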